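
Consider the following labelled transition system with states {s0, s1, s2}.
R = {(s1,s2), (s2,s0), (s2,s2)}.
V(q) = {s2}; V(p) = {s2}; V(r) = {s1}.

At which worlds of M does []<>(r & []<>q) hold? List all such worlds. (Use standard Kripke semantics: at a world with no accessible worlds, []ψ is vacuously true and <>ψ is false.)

Recall that []ψ holds at a world iff ψ holds at every accessible world, and <>ψ holds iff ψ holds at some accessible world.
Let φ = []<>(r & []<>q). Evaluate φ at each world:
  s0 (successors ∅): φ is true.
  s1 (successors {s2}): φ is false.
  s2 (successors {s0, s2}): φ is false.
For instance, at s2:
  At s2: []<>(r & []<>q) requires <>(r & []<>q) at every successor {s0, s2}.
    <>(r & []<>q) fails at s0, so []<>(r & []<>q) is false at s2.
      At s0: no accessible worlds, so <>(r & []<>q) is false.
Satisfying worlds: {s0}

s0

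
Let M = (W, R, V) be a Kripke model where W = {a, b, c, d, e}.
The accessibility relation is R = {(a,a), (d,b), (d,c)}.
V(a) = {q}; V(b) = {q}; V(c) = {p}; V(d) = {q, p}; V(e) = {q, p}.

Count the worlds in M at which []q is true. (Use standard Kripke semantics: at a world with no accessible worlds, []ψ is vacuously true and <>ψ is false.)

4

Let φ = []q. Evaluate φ at each world:
  a (successors {a}): φ is true.
  b (successors ∅): φ is true.
  c (successors ∅): φ is true.
  d (successors {b, c}): φ is false.
  e (successors ∅): φ is true.
For instance, at a:
  At a: []q requires q at every successor {a}.
    At a: q is true.
  So []q is true at a.
Satisfying worlds: {a, b, c, e}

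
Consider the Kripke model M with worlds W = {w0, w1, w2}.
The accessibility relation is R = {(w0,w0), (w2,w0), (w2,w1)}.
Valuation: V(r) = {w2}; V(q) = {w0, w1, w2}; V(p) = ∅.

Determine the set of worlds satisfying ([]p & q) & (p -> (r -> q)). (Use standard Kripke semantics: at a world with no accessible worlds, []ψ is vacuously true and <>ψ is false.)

Let φ = ([]p & q) & (p -> (r -> q)). Evaluate φ at each world:
  w0 (successors {w0}): φ is false.
  w1 (successors ∅): φ is true.
  w2 (successors {w0, w1}): φ is false.
For instance, at w2:
  At w2: []p & q is false, p -> (r -> q) is true, so ([]p & q) & (p -> (r -> q)) is false.
    At w2: []p is false, q is true, so []p & q is false.
      At w2: []p requires p at every successor {w0, w1}.
        p fails at w0, so []p is false at w2.
Satisfying worlds: {w1}

w1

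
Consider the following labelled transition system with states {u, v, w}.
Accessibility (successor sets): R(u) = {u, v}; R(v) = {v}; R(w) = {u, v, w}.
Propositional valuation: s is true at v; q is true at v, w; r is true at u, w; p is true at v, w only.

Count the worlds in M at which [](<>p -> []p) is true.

Let φ = [](<>p -> []p). Evaluate φ at each world:
  u (successors {u, v}): φ is false.
  v (successors {v}): φ is true.
  w (successors {u, v, w}): φ is false.
For instance, at v:
  At v: [](<>p -> []p) requires <>p -> []p at every successor {v}.
      At v: <>p is true, []p is true, so <>p -> []p is true.
  So [](<>p -> []p) is true at v.
Satisfying worlds: {v}

1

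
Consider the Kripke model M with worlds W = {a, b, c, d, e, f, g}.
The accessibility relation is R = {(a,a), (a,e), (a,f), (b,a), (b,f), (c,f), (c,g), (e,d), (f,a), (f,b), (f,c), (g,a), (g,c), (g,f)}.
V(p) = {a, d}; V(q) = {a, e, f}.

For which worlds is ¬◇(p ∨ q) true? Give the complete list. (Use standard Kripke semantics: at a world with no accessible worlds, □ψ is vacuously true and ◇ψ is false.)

d

Let φ = ¬◇(p ∨ q). Evaluate φ at each world:
  a (successors {a, e, f}): φ is false.
  b (successors {a, f}): φ is false.
  c (successors {f, g}): φ is false.
  d (successors ∅): φ is true.
  e (successors {d}): φ is false.
  f (successors {a, b, c}): φ is false.
  g (successors {a, c, f}): φ is false.
For instance, at e:
  At e: ◇(p ∨ q) is true, so ¬◇(p ∨ q) is false.
    At e: ◇(p ∨ q) requires p ∨ q at some successor in {d}.
      p ∨ q holds at d, so ◇(p ∨ q) is true at e.
Satisfying worlds: {d}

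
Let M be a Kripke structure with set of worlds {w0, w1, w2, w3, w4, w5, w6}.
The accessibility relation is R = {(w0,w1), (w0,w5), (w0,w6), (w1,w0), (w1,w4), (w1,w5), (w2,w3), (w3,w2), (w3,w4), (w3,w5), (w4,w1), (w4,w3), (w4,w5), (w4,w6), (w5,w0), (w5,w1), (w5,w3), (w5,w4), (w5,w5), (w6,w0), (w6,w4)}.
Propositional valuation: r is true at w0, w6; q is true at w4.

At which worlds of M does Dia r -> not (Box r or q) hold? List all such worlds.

w0, w1, w2, w3, w5, w6

Let φ = Dia r -> not (Box r or q). Evaluate φ at each world:
  w0 (successors {w1, w5, w6}): φ is true.
  w1 (successors {w0, w4, w5}): φ is true.
  w2 (successors {w3}): φ is true.
  w3 (successors {w2, w4, w5}): φ is true.
  w4 (successors {w1, w3, w5, w6}): φ is false.
  w5 (successors {w0, w1, w3, w4, w5}): φ is true.
  w6 (successors {w0, w4}): φ is true.
For instance, at w5:
  At w5: Dia r is true, not (Box r or q) is true, so Dia r -> not (Box r or q) is true.
    At w5: Dia r requires r at some successor in {w0, w1, w3, w4, w5}.
      r holds at w0, so Dia r is true at w5.
    At w5: Box r or q is false, so not (Box r or q) is true.
      At w5: Box r is false, q is false, so Box r or q is false.
Satisfying worlds: {w0, w1, w2, w3, w5, w6}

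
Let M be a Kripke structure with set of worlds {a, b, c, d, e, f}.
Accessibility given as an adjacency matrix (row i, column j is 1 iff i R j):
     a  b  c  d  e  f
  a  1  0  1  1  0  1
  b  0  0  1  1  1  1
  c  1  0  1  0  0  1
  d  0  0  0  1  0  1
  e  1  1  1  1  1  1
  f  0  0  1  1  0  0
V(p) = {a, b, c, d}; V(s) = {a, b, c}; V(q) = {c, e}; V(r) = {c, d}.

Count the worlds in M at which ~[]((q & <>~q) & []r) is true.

6

Let φ = ~[]((q & <>~q) & []r). Evaluate φ at each world:
  a (successors {a, c, d, f}): φ is true.
  b (successors {c, d, e, f}): φ is true.
  c (successors {a, c, f}): φ is true.
  d (successors {d, f}): φ is true.
  e (successors {a, b, c, d, e, f}): φ is true.
  f (successors {c, d}): φ is true.
For instance, at e:
  At e: []((q & <>~q) & []r) is false, so ~[]((q & <>~q) & []r) is true.
    At e: []((q & <>~q) & []r) requires (q & <>~q) & []r at every successor {a, b, c, d, e, f}.
      (q & <>~q) & []r fails at a, so []((q & <>~q) & []r) is false at e.
Satisfying worlds: {a, b, c, d, e, f}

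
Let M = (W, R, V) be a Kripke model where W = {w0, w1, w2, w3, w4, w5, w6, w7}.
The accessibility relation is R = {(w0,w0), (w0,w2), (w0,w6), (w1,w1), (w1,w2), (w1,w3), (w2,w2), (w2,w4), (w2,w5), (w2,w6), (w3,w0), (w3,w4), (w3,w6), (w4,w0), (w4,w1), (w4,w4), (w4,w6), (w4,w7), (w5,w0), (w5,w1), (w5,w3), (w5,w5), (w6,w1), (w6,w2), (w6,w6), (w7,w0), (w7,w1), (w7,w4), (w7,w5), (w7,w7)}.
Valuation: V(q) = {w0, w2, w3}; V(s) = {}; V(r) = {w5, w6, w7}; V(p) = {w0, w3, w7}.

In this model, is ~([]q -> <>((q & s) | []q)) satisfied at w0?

Recall that []ψ holds at a world iff ψ holds at every accessible world, and <>ψ holds iff ψ holds at some accessible world.
At w0: []q -> <>((q & s) | []q) is true, so ~([]q -> <>((q & s) | []q)) is false.
  At w0: []q is false, <>((q & s) | []q) is false, so []q -> <>((q & s) | []q) is true.
    At w0: []q requires q at every successor {w0, w2, w6}.
      q fails at w6, so []q is false at w0.
    At w0: <>((q & s) | []q) requires (q & s) | []q at some successor in {w0, w2, w6}.
      At w0: (q & s) | []q is false.
      At w2: (q & s) | []q is false.
      At w6: (q & s) | []q is false.
    So <>((q & s) | []q) is false at w0.

No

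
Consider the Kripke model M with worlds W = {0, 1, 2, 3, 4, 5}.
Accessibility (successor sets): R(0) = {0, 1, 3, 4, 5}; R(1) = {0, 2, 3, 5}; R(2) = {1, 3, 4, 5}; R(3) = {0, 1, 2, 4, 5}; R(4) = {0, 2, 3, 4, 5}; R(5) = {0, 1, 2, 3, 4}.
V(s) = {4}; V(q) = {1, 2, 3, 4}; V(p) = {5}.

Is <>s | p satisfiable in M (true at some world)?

Recall that <>ψ holds at a world iff ψ holds at some accessible world.
Let φ = <>s | p. Evaluate φ at each world:
  0 (successors {0, 1, 3, 4, 5}): φ is true.
  1 (successors {0, 2, 3, 5}): φ is false.
  2 (successors {1, 3, 4, 5}): φ is true.
  3 (successors {0, 1, 2, 4, 5}): φ is true.
  4 (successors {0, 2, 3, 4, 5}): φ is true.
  5 (successors {0, 1, 2, 3, 4}): φ is true.
Detail at 0 (witness):
  At 0: <>s is true, p is false, so <>s | p is true.
    At 0: <>s requires s at some successor in {0, 1, 3, 4, 5}.
      s holds at 4, so <>s is true at 0.

Yes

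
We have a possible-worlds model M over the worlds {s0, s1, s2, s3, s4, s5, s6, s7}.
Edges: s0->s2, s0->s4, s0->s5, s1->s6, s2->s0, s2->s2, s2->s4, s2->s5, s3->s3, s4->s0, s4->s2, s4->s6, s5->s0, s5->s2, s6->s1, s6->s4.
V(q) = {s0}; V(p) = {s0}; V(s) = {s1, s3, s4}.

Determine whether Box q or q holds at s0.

Yes

At s0: Box q is false, q is true, so Box q or q is true.
  At s0: Box q requires q at every successor {s2, s4, s5}.
    q fails at s2, so Box q is false at s0.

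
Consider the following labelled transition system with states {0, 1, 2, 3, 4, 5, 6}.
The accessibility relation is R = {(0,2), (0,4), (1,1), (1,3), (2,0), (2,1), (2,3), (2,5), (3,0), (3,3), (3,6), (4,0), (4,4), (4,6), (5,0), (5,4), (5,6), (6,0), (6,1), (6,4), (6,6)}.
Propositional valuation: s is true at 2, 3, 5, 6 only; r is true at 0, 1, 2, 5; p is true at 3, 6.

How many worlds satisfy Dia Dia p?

Let φ = Dia Dia p. Evaluate φ at each world:
  0 (successors {2, 4}): φ is true.
  1 (successors {1, 3}): φ is true.
  2 (successors {0, 1, 3, 5}): φ is true.
  3 (successors {0, 3, 6}): φ is true.
  4 (successors {0, 4, 6}): φ is true.
  5 (successors {0, 4, 6}): φ is true.
  6 (successors {0, 1, 4, 6}): φ is true.
For instance, at 2:
  At 2: Dia Dia p requires Dia p at some successor in {0, 1, 3, 5}.
    Dia p holds at 1, so Dia Dia p is true at 2.
      At 1: Dia p requires p at some successor in {1, 3}.
        p holds at 3, so Dia p is true at 1.
Satisfying worlds: {0, 1, 2, 3, 4, 5, 6}

7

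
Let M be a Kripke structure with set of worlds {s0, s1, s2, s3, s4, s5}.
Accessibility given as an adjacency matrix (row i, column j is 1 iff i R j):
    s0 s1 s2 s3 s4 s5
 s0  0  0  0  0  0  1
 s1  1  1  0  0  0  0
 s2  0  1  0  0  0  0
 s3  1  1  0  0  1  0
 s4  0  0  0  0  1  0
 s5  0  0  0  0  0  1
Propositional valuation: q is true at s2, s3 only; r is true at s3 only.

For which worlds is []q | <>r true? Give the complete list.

none

Recall that []ψ holds at a world iff ψ holds at every accessible world, and <>ψ holds iff ψ holds at some accessible world.
Let φ = []q | <>r. Evaluate φ at each world:
  s0 (successors {s5}): φ is false.
  s1 (successors {s0, s1}): φ is false.
  s2 (successors {s1}): φ is false.
  s3 (successors {s0, s1, s4}): φ is false.
  s4 (successors {s4}): φ is false.
  s5 (successors {s5}): φ is false.
For instance, at s4:
  At s4: []q is false, <>r is false, so []q | <>r is false.
    At s4: []q requires q at every successor {s4}.
      q fails at s4, so []q is false at s4.
    At s4: <>r requires r at some successor in {s4}.
      At s4: r is false.
    So <>r is false at s4.
Satisfying worlds: none.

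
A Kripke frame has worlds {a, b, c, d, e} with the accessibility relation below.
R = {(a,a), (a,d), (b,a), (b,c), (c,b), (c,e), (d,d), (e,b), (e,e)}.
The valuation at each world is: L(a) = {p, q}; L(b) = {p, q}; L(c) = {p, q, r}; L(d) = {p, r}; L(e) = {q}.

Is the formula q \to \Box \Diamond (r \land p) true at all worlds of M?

Let φ = q \to \Box \Diamond (r \land p). Evaluate φ at each world:
  a (successors {a, d}): φ is true.
  b (successors {a, c}): φ is false.
  c (successors {b, e}): φ is false.
  d (successors {d}): φ is true.
  e (successors {b, e}): φ is false.
Detail at b (counterexample):
  At b: q is true, \Box \Diamond (r \land p) is false, so q \to \Box \Diamond (r \land p) is false.
    At b: \Box \Diamond (r \land p) requires \Diamond (r \land p) at every successor {a, c}.
      \Diamond (r \land p) fails at c, so \Box \Diamond (r \land p) is false at b.

No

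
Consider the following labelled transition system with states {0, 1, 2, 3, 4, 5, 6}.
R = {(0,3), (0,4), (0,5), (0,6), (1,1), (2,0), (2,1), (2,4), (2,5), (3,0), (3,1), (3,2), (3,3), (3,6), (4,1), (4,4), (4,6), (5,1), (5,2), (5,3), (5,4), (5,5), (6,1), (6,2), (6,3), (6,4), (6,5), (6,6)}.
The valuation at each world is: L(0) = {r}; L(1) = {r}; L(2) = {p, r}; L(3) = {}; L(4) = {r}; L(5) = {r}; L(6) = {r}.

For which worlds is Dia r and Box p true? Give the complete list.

none

Let φ = Dia r and Box p. Evaluate φ at each world:
  0 (successors {3, 4, 5, 6}): φ is false.
  1 (successors {1}): φ is false.
  2 (successors {0, 1, 4, 5}): φ is false.
  3 (successors {0, 1, 2, 3, 6}): φ is false.
  4 (successors {1, 4, 6}): φ is false.
  5 (successors {1, 2, 3, 4, 5}): φ is false.
  6 (successors {1, 2, 3, 4, 5, 6}): φ is false.
For instance, at 6:
  At 6: Dia r is true, Box p is false, so Dia r and Box p is false.
    At 6: Dia r requires r at some successor in {1, 2, 3, 4, 5, 6}.
      r holds at 1, so Dia r is true at 6.
    At 6: Box p requires p at every successor {1, 2, 3, 4, 5, 6}.
      p fails at 1, so Box p is false at 6.
Satisfying worlds: none.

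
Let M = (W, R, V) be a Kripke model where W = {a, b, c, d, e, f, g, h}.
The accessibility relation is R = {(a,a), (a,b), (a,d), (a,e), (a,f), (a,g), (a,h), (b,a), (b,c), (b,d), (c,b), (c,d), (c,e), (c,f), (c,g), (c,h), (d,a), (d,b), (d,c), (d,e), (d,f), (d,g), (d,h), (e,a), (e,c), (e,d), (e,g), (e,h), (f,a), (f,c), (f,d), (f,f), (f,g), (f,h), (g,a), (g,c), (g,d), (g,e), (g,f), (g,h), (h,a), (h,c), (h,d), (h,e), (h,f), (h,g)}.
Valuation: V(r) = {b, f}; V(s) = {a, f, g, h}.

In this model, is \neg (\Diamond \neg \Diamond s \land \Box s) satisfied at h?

At h: \Diamond \neg \Diamond s \land \Box s is false, so \neg (\Diamond \neg \Diamond s \land \Box s) is true.
  At h: \Diamond \neg \Diamond s is false, \Box s is false, so \Diamond \neg \Diamond s \land \Box s is false.
    At h: \Diamond \neg \Diamond s requires \neg \Diamond s at some successor in {a, c, d, e, f, g}.
      At a: \neg \Diamond s is false.
      At c: \neg \Diamond s is false.
      At d: \neg \Diamond s is false.
      At e: \neg \Diamond s is false.
      At f: \neg \Diamond s is false.
      At g: \neg \Diamond s is false.
    So \Diamond \neg \Diamond s is false at h.
    At h: \Box s requires s at every successor {a, c, d, e, f, g}.
      s fails at c, so \Box s is false at h.

Yes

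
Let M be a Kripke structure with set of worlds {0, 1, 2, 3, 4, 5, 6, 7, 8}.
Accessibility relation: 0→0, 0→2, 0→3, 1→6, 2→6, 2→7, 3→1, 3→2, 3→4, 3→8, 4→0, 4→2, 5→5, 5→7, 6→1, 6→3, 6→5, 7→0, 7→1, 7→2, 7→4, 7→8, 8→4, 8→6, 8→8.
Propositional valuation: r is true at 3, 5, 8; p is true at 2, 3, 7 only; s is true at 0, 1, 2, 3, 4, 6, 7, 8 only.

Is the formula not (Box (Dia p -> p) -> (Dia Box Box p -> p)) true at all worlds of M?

No

Recall that Box ψ holds at a world iff ψ holds at every accessible world, and Dia ψ holds iff ψ holds at some accessible world.
Let φ = not (Box (Dia p -> p) -> (Dia Box Box p -> p)). Evaluate φ at each world:
  0 (successors {0, 2, 3}): φ is false.
  1 (successors {6}): φ is false.
  2 (successors {6, 7}): φ is false.
  3 (successors {1, 2, 4, 8}): φ is false.
  4 (successors {0, 2}): φ is false.
  5 (successors {5, 7}): φ is false.
  6 (successors {1, 3, 5}): φ is false.
  7 (successors {0, 1, 2, 4, 8}): φ is false.
  8 (successors {4, 6, 8}): φ is false.
Detail at 0 (counterexample):
  At 0: Box (Dia p -> p) -> (Dia Box Box p -> p) is true, so not (Box (Dia p -> p) -> (Dia Box Box p -> p)) is false.
    At 0: Box (Dia p -> p) is false, Dia Box Box p -> p is true, so Box (Dia p -> p) -> (Dia Box Box p -> p) is true.
      At 0: Box (Dia p -> p) requires Dia p -> p at every successor {0, 2, 3}.
        Dia p -> p fails at 0, so Box (Dia p -> p) is false at 0.
      At 0: Dia Box Box p is false, p is false, so Dia Box Box p -> p is true.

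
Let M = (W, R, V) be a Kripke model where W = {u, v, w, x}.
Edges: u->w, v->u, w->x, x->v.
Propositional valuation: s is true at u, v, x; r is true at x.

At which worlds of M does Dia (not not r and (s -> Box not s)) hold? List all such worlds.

none

Let φ = Dia (not not r and (s -> Box not s)). Evaluate φ at each world:
  u (successors {w}): φ is false.
  v (successors {u}): φ is false.
  w (successors {x}): φ is false.
  x (successors {v}): φ is false.
For instance, at w:
  At w: Dia (not not r and (s -> Box not s)) requires not not r and (s -> Box not s) at some successor in {x}.
    At x: not not r and (s -> Box not s) is false.
  So Dia (not not r and (s -> Box not s)) is false at w.
Satisfying worlds: none.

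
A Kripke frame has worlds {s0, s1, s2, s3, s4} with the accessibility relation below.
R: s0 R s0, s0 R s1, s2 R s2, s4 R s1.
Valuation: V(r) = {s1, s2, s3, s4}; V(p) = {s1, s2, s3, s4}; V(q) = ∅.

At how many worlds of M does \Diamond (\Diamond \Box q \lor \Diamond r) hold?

2

Recall that \Box ψ holds at a world iff ψ holds at every accessible world, and \Diamond ψ holds iff ψ holds at some accessible world.
Let φ = \Diamond (\Diamond \Box q \lor \Diamond r). Evaluate φ at each world:
  s0 (successors {s0, s1}): φ is true.
  s1 (successors ∅): φ is false.
  s2 (successors {s2}): φ is true.
  s3 (successors ∅): φ is false.
  s4 (successors {s1}): φ is false.
For instance, at s0:
  At s0: \Diamond (\Diamond \Box q \lor \Diamond r) requires \Diamond \Box q \lor \Diamond r at some successor in {s0, s1}.
    \Diamond \Box q \lor \Diamond r holds at s0, so \Diamond (\Diamond \Box q \lor \Diamond r) is true at s0.
      At s0: \Diamond \Box q is true, \Diamond r is true, so \Diamond \Box q \lor \Diamond r is true.
Satisfying worlds: {s0, s2}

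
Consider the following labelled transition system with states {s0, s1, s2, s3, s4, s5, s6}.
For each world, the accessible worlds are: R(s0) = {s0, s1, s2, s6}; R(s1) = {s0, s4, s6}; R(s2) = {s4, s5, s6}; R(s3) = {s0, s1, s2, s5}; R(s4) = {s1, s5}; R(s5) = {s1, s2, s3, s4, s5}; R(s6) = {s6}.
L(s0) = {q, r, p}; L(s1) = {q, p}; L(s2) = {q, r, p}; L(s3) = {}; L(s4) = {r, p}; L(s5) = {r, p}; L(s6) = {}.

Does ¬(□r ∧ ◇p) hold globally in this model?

Recall that □ψ holds at a world iff ψ holds at every accessible world, and ◇ψ holds iff ψ holds at some accessible world.
Let φ = ¬(□r ∧ ◇p). Evaluate φ at each world:
  s0 (successors {s0, s1, s2, s6}): φ is true.
  s1 (successors {s0, s4, s6}): φ is true.
  s2 (successors {s4, s5, s6}): φ is true.
  s3 (successors {s0, s1, s2, s5}): φ is true.
  s4 (successors {s1, s5}): φ is true.
  s5 (successors {s1, s2, s3, s4, s5}): φ is true.
  s6 (successors {s6}): φ is true.
For instance, at s3:
  At s3: □r ∧ ◇p is false, so ¬(□r ∧ ◇p) is true.
    At s3: □r is false, ◇p is true, so □r ∧ ◇p is false.
      At s3: □r requires r at every successor {s0, s1, s2, s5}.
        r fails at s1, so □r is false at s3.
      At s3: ◇p requires p at some successor in {s0, s1, s2, s5}.
        p holds at s0, so ◇p is true at s3.

Yes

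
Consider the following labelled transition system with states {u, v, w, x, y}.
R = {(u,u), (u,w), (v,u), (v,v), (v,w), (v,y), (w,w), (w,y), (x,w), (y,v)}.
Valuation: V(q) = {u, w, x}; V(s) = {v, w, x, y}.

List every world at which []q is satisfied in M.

Let φ = []q. Evaluate φ at each world:
  u (successors {u, w}): φ is true.
  v (successors {u, v, w, y}): φ is false.
  w (successors {w, y}): φ is false.
  x (successors {w}): φ is true.
  y (successors {v}): φ is false.
For instance, at u:
  At u: []q requires q at every successor {u, w}.
    At u: q is true.
    At w: q is true.
  So []q is true at u.
Satisfying worlds: {u, x}

u, x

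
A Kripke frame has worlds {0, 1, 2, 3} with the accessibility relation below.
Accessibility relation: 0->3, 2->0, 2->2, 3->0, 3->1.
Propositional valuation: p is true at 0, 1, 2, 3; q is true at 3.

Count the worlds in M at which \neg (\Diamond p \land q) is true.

Let φ = \neg (\Diamond p \land q). Evaluate φ at each world:
  0 (successors {3}): φ is true.
  1 (successors ∅): φ is true.
  2 (successors {0, 2}): φ is true.
  3 (successors {0, 1}): φ is false.
For instance, at 2:
  At 2: \Diamond p \land q is false, so \neg (\Diamond p \land q) is true.
    At 2: \Diamond p is true, q is false, so \Diamond p \land q is false.
      At 2: \Diamond p requires p at some successor in {0, 2}.
        p holds at 0, so \Diamond p is true at 2.
Satisfying worlds: {0, 1, 2}

3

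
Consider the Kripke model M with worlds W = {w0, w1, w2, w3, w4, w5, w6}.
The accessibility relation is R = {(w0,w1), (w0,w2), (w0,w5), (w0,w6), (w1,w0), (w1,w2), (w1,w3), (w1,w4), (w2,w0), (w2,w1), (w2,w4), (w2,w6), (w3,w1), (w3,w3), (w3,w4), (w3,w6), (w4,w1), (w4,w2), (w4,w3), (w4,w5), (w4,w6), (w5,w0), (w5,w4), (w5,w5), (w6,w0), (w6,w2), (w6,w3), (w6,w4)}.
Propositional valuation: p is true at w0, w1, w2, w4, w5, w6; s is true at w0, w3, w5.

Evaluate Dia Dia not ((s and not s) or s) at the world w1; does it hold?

Yes

At w1: Dia Dia not ((s and not s) or s) requires Dia not ((s and not s) or s) at some successor in {w0, w2, w3, w4}.
  Dia not ((s and not s) or s) holds at w0, so Dia Dia not ((s and not s) or s) is true at w1.
    At w0: Dia not ((s and not s) or s) requires not ((s and not s) or s) at some successor in {w1, w2, w5, w6}.
      not ((s and not s) or s) holds at w1, so Dia not ((s and not s) or s) is true at w0.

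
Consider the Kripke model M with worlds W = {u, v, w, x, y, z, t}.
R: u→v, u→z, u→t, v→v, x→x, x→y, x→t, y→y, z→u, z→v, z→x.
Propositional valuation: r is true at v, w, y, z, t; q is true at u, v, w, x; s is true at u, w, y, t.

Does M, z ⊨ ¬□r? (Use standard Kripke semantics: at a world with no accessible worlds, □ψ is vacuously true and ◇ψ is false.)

At z: □r is false, so ¬□r is true.
  At z: □r requires r at every successor {u, v, x}.
    r fails at u, so □r is false at z.

Yes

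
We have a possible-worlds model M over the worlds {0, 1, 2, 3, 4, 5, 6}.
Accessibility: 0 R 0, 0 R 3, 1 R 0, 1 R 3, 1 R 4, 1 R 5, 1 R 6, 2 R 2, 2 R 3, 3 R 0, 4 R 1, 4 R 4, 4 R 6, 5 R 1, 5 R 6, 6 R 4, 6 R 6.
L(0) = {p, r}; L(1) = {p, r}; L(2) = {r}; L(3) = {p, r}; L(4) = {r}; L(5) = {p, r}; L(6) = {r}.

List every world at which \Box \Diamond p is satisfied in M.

0, 2, 3

Let φ = \Box \Diamond p. Evaluate φ at each world:
  0 (successors {0, 3}): φ is true.
  1 (successors {0, 3, 4, 5, 6}): φ is false.
  2 (successors {2, 3}): φ is true.
  3 (successors {0}): φ is true.
  4 (successors {1, 4, 6}): φ is false.
  5 (successors {1, 6}): φ is false.
  6 (successors {4, 6}): φ is false.
For instance, at 2:
  At 2: \Box \Diamond p requires \Diamond p at every successor {2, 3}.
      At 2: \Diamond p requires p at some successor in {2, 3}.
        p holds at 3, so \Diamond p is true at 2.
      At 3: \Diamond p requires p at some successor in {0}.
        p holds at 0, so \Diamond p is true at 3.
  So \Box \Diamond p is true at 2.
Satisfying worlds: {0, 2, 3}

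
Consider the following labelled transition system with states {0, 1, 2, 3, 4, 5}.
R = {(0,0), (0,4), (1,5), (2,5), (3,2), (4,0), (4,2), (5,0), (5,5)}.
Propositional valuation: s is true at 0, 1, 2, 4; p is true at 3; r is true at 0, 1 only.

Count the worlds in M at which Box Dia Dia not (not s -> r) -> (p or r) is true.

Let φ = Box Dia Dia not (not s -> r) -> (p or r). Evaluate φ at each world:
  0 (successors {0, 4}): φ is true.
  1 (successors {5}): φ is true.
  2 (successors {5}): φ is false.
  3 (successors {2}): φ is true.
  4 (successors {0, 2}): φ is true.
  5 (successors {0, 5}): φ is true.
For instance, at 1:
  At 1: Box Dia Dia not (not s -> r) is true, p or r is true, so Box Dia Dia not (not s -> r) -> (p or r) is true.
    At 1: Box Dia Dia not (not s -> r) requires Dia Dia not (not s -> r) at every successor {5}.
      At 5: Dia Dia not (not s -> r) is true.
    So Box Dia Dia not (not s -> r) is true at 1.
Satisfying worlds: {0, 1, 3, 4, 5}

5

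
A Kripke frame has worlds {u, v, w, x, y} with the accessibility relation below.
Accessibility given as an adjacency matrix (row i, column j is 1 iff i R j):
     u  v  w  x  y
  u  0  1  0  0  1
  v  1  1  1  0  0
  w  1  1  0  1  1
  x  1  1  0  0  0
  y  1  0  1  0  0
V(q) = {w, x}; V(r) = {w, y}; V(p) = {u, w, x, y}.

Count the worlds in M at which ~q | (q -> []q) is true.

3

Let φ = ~q | (q -> []q). Evaluate φ at each world:
  u (successors {v, y}): φ is true.
  v (successors {u, v, w}): φ is true.
  w (successors {u, v, x, y}): φ is false.
  x (successors {u, v}): φ is false.
  y (successors {u, w}): φ is true.
For instance, at u:
  At u: ~q is true, q -> []q is true, so ~q | (q -> []q) is true.
    At u: q is false, []q is false, so q -> []q is true.
      At u: []q requires q at every successor {v, y}.
        q fails at v, so []q is false at u.
Satisfying worlds: {u, v, y}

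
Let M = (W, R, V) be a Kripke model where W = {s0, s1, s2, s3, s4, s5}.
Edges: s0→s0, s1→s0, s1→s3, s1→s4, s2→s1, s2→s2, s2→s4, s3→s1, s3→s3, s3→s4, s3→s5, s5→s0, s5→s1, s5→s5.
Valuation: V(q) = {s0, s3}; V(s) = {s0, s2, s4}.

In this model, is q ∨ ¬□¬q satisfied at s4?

At s4: q is false, ¬□¬q is false, so q ∨ ¬□¬q is false.
  At s4: □¬q is true, so ¬□¬q is false.
    At s4: no accessible worlds, so □¬q holds vacuously.

No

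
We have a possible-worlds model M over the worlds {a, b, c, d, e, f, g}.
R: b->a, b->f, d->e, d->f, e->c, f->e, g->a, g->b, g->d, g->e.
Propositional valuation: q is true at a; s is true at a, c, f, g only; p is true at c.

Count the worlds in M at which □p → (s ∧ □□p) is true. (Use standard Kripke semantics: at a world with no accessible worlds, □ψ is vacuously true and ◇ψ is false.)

6

Let φ = □p → (s ∧ □□p). Evaluate φ at each world:
  a (successors ∅): φ is true.
  b (successors {a, f}): φ is true.
  c (successors ∅): φ is true.
  d (successors {e, f}): φ is true.
  e (successors {c}): φ is false.
  f (successors {e}): φ is true.
  g (successors {a, b, d, e}): φ is true.
For instance, at e:
  At e: □p is true, s ∧ □□p is false, so □p → (s ∧ □□p) is false.
    At e: □p requires p at every successor {c}.
      At c: p is true.
    So □p is true at e.
    At e: s is false, □□p is true, so s ∧ □□p is false.
      At e: □□p requires □p at every successor {c}.
        At c: □p is true.
      So □□p is true at e.
Satisfying worlds: {a, b, c, d, f, g}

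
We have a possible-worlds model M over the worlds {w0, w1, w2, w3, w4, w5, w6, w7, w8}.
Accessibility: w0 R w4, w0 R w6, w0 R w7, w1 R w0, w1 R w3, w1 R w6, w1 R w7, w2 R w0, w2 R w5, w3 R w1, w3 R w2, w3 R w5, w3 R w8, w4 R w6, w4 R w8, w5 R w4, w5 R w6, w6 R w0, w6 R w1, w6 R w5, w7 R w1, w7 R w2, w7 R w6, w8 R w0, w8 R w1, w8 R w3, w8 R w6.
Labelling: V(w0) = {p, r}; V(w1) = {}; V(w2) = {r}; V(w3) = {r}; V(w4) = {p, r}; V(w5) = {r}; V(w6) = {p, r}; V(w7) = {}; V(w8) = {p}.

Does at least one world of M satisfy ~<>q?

Yes

Let φ = ~<>q. Evaluate φ at each world:
  w0 (successors {w4, w6, w7}): φ is true.
  w1 (successors {w0, w3, w6, w7}): φ is true.
  w2 (successors {w0, w5}): φ is true.
  w3 (successors {w1, w2, w5, w8}): φ is true.
  w4 (successors {w6, w8}): φ is true.
  w5 (successors {w4, w6}): φ is true.
  w6 (successors {w0, w1, w5}): φ is true.
  w7 (successors {w1, w2, w6}): φ is true.
  w8 (successors {w0, w1, w3, w6}): φ is true.
Detail at w0 (witness):
  At w0: <>q is false, so ~<>q is true.
    At w0: <>q requires q at some successor in {w4, w6, w7}.
      At w4: q is false.
      At w6: q is false.
      At w7: q is false.
    So <>q is false at w0.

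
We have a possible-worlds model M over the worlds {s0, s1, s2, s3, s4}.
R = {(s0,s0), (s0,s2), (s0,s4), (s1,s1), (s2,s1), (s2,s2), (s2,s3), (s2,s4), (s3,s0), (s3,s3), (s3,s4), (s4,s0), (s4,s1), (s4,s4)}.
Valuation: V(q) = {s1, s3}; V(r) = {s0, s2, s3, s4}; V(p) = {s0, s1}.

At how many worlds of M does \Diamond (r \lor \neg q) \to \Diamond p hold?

Let φ = \Diamond (r \lor \neg q) \to \Diamond p. Evaluate φ at each world:
  s0 (successors {s0, s2, s4}): φ is true.
  s1 (successors {s1}): φ is true.
  s2 (successors {s1, s2, s3, s4}): φ is true.
  s3 (successors {s0, s3, s4}): φ is true.
  s4 (successors {s0, s1, s4}): φ is true.
For instance, at s3:
  At s3: \Diamond (r \lor \neg q) is true, \Diamond p is true, so \Diamond (r \lor \neg q) \to \Diamond p is true.
    At s3: \Diamond (r \lor \neg q) requires r \lor \neg q at some successor in {s0, s3, s4}.
      r \lor \neg q holds at s0, so \Diamond (r \lor \neg q) is true at s3.
    At s3: \Diamond p requires p at some successor in {s0, s3, s4}.
      p holds at s0, so \Diamond p is true at s3.
Satisfying worlds: {s0, s1, s2, s3, s4}

5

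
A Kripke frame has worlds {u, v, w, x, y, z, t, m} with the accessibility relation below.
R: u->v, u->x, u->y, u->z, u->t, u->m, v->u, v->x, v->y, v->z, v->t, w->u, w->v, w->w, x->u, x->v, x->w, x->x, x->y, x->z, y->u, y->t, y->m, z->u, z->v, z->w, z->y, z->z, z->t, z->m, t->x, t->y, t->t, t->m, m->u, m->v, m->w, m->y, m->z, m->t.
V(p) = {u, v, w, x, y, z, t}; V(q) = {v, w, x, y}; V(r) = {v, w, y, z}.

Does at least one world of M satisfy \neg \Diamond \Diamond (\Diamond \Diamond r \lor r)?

Let φ = \neg \Diamond \Diamond (\Diamond \Diamond r \lor r). Evaluate φ at each world:
  u (successors {v, x, y, z, t, m}): φ is false.
  v (successors {u, x, y, z, t}): φ is false.
  w (successors {u, v, w}): φ is false.
  x (successors {u, v, w, x, y, z}): φ is false.
  y (successors {u, t, m}): φ is false.
  z (successors {u, v, w, y, z, t, m}): φ is false.
  t (successors {x, y, t, m}): φ is false.
  m (successors {u, v, w, y, z, t}): φ is false.
For instance, at v:
  At v: \Diamond \Diamond (\Diamond \Diamond r \lor r) is true, so \neg \Diamond \Diamond (\Diamond \Diamond r \lor r) is false.
    At v: \Diamond \Diamond (\Diamond \Diamond r \lor r) requires \Diamond (\Diamond \Diamond r \lor r) at some successor in {u, x, y, z, t}.
      \Diamond (\Diamond \Diamond r \lor r) holds at u, so \Diamond \Diamond (\Diamond \Diamond r \lor r) is true at v.

No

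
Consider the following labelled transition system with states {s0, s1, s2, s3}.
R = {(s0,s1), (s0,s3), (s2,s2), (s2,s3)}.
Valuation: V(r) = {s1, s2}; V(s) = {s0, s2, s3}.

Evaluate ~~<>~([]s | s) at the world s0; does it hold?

No

Recall that []ψ holds at a world iff ψ holds at every accessible world, and <>ψ holds iff ψ holds at some accessible world.
At s0: ~<>~([]s | s) is true, so ~~<>~([]s | s) is false.
  At s0: <>~([]s | s) is false, so ~<>~([]s | s) is true.
    At s0: <>~([]s | s) requires ~([]s | s) at some successor in {s1, s3}.
      At s1: ~([]s | s) is false.
      At s3: ~([]s | s) is false.
    So <>~([]s | s) is false at s0.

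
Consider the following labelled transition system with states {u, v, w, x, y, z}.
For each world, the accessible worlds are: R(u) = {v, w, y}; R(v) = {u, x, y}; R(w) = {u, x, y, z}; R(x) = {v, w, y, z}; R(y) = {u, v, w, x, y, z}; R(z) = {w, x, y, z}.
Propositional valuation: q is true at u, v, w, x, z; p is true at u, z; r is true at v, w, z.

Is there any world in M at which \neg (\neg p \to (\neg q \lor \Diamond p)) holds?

No

Let φ = \neg (\neg p \to (\neg q \lor \Diamond p)). Evaluate φ at each world:
  u (successors {v, w, y}): φ is false.
  v (successors {u, x, y}): φ is false.
  w (successors {u, x, y, z}): φ is false.
  x (successors {v, w, y, z}): φ is false.
  y (successors {u, v, w, x, y, z}): φ is false.
  z (successors {w, x, y, z}): φ is false.
For instance, at y:
  At y: \neg p \to (\neg q \lor \Diamond p) is true, so \neg (\neg p \to (\neg q \lor \Diamond p)) is false.
    At y: \neg p is true, \neg q \lor \Diamond p is true, so \neg p \to (\neg q \lor \Diamond p) is true.
      At y: \neg q is true, \Diamond p is true, so \neg q \lor \Diamond p is true.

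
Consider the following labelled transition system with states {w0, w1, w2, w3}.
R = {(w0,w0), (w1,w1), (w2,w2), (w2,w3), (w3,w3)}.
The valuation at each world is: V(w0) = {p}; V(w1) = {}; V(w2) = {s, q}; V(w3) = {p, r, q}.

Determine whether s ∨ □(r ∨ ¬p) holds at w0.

At w0: s is false, □(r ∨ ¬p) is false, so s ∨ □(r ∨ ¬p) is false.
  At w0: □(r ∨ ¬p) requires r ∨ ¬p at every successor {w0}.
    r ∨ ¬p fails at w0, so □(r ∨ ¬p) is false at w0.

No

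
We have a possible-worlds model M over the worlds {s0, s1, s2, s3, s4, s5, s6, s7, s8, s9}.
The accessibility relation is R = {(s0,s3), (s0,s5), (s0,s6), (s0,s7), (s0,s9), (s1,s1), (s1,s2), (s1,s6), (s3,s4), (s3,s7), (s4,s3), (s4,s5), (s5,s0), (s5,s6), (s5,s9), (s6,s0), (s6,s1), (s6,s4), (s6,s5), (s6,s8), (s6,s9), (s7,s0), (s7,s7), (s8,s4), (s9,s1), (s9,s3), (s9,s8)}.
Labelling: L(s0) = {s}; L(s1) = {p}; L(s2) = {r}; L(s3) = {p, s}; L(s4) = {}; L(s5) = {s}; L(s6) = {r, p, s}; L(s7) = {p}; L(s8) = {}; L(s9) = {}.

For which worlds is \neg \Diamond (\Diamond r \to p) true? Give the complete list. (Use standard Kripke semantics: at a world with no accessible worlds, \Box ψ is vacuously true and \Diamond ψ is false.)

Let φ = \neg \Diamond (\Diamond r \to p). Evaluate φ at each world:
  s0 (successors {s3, s5, s6, s7, s9}): φ is false.
  s1 (successors {s1, s2, s6}): φ is false.
  s2 (successors ∅): φ is true.
  s3 (successors {s4, s7}): φ is false.
  s4 (successors {s3, s5}): φ is false.
  s5 (successors {s0, s6, s9}): φ is false.
  s6 (successors {s0, s1, s4, s5, s8, s9}): φ is false.
  s7 (successors {s0, s7}): φ is false.
  s8 (successors {s4}): φ is false.
  s9 (successors {s1, s3, s8}): φ is false.
For instance, at s1:
  At s1: \Diamond (\Diamond r \to p) is true, so \neg \Diamond (\Diamond r \to p) is false.
    At s1: \Diamond (\Diamond r \to p) requires \Diamond r \to p at some successor in {s1, s2, s6}.
      \Diamond r \to p holds at s1, so \Diamond (\Diamond r \to p) is true at s1.
Satisfying worlds: {s2}

s2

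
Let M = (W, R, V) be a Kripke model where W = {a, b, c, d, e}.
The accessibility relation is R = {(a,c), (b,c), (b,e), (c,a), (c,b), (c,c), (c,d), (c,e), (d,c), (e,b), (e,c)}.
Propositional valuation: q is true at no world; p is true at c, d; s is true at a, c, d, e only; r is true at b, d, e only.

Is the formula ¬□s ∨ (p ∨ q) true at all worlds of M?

Let φ = ¬□s ∨ (p ∨ q). Evaluate φ at each world:
  a (successors {c}): φ is false.
  b (successors {c, e}): φ is false.
  c (successors {a, b, c, d, e}): φ is true.
  d (successors {c}): φ is true.
  e (successors {b, c}): φ is true.
Detail at a (counterexample):
  At a: ¬□s is false, p ∨ q is false, so ¬□s ∨ (p ∨ q) is false.
    At a: □s is true, so ¬□s is false.
      At a: □s requires s at every successor {c}.
        At c: s is true.
      So □s is true at a.

No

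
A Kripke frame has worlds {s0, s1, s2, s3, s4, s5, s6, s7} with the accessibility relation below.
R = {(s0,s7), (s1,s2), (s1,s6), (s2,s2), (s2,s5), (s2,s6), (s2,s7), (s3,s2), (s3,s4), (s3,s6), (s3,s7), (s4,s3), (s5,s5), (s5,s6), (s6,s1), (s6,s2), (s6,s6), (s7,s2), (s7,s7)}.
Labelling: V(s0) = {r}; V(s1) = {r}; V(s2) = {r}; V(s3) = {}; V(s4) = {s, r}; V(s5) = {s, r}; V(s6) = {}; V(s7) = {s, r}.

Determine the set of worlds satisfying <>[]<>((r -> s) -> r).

s0, s1, s2, s3, s5, s6, s7

Let φ = <>[]<>((r -> s) -> r). Evaluate φ at each world:
  s0 (successors {s7}): φ is true.
  s1 (successors {s2, s6}): φ is true.
  s2 (successors {s2, s5, s6, s7}): φ is true.
  s3 (successors {s2, s4, s6, s7}): φ is true.
  s4 (successors {s3}): φ is false.
  s5 (successors {s5, s6}): φ is true.
  s6 (successors {s1, s2, s6}): φ is true.
  s7 (successors {s2, s7}): φ is true.
For instance, at s3:
  At s3: <>[]<>((r -> s) -> r) requires []<>((r -> s) -> r) at some successor in {s2, s4, s6, s7}.
    []<>((r -> s) -> r) holds at s2, so <>[]<>((r -> s) -> r) is true at s3.
      At s2: []<>((r -> s) -> r) requires <>((r -> s) -> r) at every successor {s2, s5, s6, s7}.
        At s2: <>((r -> s) -> r) is true.
        At s5: <>((r -> s) -> r) is true.
        At s6: <>((r -> s) -> r) is true.
        At s7: <>((r -> s) -> r) is true.
      So []<>((r -> s) -> r) is true at s2.
Satisfying worlds: {s0, s1, s2, s3, s5, s6, s7}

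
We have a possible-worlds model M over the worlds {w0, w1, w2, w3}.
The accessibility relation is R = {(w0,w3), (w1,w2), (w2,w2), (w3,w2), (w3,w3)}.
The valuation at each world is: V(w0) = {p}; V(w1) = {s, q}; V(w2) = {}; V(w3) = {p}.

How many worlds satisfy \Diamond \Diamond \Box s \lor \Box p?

Let φ = \Diamond \Diamond \Box s \lor \Box p. Evaluate φ at each world:
  w0 (successors {w3}): φ is true.
  w1 (successors {w2}): φ is false.
  w2 (successors {w2}): φ is false.
  w3 (successors {w2, w3}): φ is false.
For instance, at w0:
  At w0: \Diamond \Diamond \Box s is false, \Box p is true, so \Diamond \Diamond \Box s \lor \Box p is true.
    At w0: \Diamond \Diamond \Box s requires \Diamond \Box s at some successor in {w3}.
      At w3: \Diamond \Box s is false.
    So \Diamond \Diamond \Box s is false at w0.
    At w0: \Box p requires p at every successor {w3}.
      At w3: p is true.
    So \Box p is true at w0.
Satisfying worlds: {w0}

1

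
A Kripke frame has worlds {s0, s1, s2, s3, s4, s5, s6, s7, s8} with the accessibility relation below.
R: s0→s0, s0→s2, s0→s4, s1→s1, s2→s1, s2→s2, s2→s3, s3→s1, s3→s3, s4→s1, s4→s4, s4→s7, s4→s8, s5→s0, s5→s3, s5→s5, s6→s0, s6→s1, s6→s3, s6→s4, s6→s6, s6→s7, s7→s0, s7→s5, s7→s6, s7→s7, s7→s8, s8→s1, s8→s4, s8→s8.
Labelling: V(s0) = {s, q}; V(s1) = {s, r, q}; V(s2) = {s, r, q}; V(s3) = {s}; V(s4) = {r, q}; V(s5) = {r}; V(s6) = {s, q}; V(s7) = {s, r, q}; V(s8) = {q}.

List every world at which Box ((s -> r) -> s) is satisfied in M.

Let φ = Box ((s -> r) -> s). Evaluate φ at each world:
  s0 (successors {s0, s2, s4}): φ is false.
  s1 (successors {s1}): φ is true.
  s2 (successors {s1, s2, s3}): φ is true.
  s3 (successors {s1, s3}): φ is true.
  s4 (successors {s1, s4, s7, s8}): φ is false.
  s5 (successors {s0, s3, s5}): φ is false.
  s6 (successors {s0, s1, s3, s4, s6, s7}): φ is false.
  s7 (successors {s0, s5, s6, s7, s8}): φ is false.
  s8 (successors {s1, s4, s8}): φ is false.
For instance, at s4:
  At s4: Box ((s -> r) -> s) requires (s -> r) -> s at every successor {s1, s4, s7, s8}.
    (s -> r) -> s fails at s4, so Box ((s -> r) -> s) is false at s4.
Satisfying worlds: {s1, s2, s3}

s1, s2, s3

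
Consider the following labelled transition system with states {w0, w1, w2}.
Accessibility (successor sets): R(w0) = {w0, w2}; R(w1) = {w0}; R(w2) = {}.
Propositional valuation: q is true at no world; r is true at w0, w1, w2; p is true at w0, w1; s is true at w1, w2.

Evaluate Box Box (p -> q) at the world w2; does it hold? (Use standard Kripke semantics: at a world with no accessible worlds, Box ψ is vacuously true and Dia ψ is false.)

At w2: no accessible worlds, so Box Box (p -> q) holds vacuously.

Yes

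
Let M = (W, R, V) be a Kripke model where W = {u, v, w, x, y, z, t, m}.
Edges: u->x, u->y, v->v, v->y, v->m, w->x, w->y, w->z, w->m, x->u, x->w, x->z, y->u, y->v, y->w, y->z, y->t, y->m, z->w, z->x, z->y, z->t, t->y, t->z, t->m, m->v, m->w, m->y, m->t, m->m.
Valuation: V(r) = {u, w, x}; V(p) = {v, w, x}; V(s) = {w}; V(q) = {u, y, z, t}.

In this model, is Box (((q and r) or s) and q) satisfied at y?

Recall that Box ψ holds at a world iff ψ holds at every accessible world, and Dia ψ holds iff ψ holds at some accessible world.
At y: Box (((q and r) or s) and q) requires ((q and r) or s) and q at every successor {u, v, w, z, t, m}.
  ((q and r) or s) and q fails at v, so Box (((q and r) or s) and q) is false at y.

No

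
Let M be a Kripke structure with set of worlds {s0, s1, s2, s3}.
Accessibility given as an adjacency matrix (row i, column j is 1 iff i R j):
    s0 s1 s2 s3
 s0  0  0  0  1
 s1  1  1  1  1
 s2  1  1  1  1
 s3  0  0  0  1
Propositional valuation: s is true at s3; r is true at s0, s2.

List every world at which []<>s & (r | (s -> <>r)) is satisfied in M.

s0, s1, s2

Recall that []ψ holds at a world iff ψ holds at every accessible world, and <>ψ holds iff ψ holds at some accessible world.
Let φ = []<>s & (r | (s -> <>r)). Evaluate φ at each world:
  s0 (successors {s3}): φ is true.
  s1 (successors {s0, s1, s2, s3}): φ is true.
  s2 (successors {s0, s1, s2, s3}): φ is true.
  s3 (successors {s3}): φ is false.
For instance, at s2:
  At s2: []<>s is true, r | (s -> <>r) is true, so []<>s & (r | (s -> <>r)) is true.
    At s2: []<>s requires <>s at every successor {s0, s1, s2, s3}.
      At s0: <>s is true.
      At s1: <>s is true.
      At s2: <>s is true.
      At s3: <>s is true.
    So []<>s is true at s2.
    At s2: r is true, s -> <>r is true, so r | (s -> <>r) is true.
      At s2: s is false, <>r is true, so s -> <>r is true.
Satisfying worlds: {s0, s1, s2}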